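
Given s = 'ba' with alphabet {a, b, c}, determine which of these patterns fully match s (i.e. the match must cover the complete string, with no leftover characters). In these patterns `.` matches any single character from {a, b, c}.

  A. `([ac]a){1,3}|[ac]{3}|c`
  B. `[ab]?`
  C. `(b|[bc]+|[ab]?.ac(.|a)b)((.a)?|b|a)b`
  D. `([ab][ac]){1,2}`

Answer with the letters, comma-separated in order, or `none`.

A → no match
B → no match
C → no match — must end with 'b'
D → match

D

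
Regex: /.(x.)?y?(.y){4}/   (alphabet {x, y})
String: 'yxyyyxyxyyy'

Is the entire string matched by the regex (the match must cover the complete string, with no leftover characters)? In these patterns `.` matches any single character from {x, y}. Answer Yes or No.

Yes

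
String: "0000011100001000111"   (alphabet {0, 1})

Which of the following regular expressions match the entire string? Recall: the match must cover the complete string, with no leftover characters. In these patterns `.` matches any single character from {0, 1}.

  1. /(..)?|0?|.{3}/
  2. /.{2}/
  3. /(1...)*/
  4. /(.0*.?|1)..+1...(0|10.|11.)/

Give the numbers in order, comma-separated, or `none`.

4

1 → no match
2 → no match
3 → no match
4 → match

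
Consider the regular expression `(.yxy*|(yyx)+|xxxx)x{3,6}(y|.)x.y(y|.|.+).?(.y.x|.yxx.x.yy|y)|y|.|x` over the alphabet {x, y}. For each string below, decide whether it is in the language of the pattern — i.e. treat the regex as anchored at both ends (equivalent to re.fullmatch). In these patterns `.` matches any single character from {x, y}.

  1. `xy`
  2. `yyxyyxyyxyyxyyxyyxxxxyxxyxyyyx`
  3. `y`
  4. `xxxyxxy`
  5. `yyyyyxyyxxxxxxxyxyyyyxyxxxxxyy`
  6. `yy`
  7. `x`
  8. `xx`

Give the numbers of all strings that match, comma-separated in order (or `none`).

1 → no match
2 → match
3 → match
4 → no match
5 → no match
6 → no match
7 → match
8 → no match

2, 3, 7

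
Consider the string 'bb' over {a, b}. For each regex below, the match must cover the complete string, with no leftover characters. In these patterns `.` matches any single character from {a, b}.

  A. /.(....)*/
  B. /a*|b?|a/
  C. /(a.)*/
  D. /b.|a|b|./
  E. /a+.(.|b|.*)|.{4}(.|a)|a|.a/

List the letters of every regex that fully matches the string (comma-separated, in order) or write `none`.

D

A → no match
B → no match
C → no match
D → match
E → no match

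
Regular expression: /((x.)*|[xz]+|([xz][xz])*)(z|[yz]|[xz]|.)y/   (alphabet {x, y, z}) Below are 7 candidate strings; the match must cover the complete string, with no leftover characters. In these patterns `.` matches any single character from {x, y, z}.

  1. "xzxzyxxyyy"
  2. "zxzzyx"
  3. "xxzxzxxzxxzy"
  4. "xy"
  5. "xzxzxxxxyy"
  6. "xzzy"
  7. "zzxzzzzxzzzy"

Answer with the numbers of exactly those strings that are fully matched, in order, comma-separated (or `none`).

1 → no match
2 → no match — must end with "y"
3 → match
4 → match
5 → match
6 → match
7 → match

3, 4, 5, 6, 7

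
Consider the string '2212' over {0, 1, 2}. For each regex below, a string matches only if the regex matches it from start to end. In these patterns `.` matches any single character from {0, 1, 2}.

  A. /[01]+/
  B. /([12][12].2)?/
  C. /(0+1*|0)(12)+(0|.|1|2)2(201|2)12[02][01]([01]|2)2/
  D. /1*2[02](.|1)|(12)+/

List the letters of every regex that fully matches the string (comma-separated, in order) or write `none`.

A → no match
B → match
C → no match — must start with '0'
D → no match

B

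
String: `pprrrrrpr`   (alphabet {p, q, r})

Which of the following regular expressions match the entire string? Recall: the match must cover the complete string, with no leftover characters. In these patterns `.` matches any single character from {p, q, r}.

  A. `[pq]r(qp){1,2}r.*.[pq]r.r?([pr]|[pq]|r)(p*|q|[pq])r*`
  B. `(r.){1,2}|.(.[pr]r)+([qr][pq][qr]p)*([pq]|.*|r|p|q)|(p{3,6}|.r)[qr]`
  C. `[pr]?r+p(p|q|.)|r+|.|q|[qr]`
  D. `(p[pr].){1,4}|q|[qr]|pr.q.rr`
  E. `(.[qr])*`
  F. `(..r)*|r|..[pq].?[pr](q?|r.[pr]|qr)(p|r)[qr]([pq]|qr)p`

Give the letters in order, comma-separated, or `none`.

B, F

A → no match
B → match
C → no match
D → no match
E → no match
F → match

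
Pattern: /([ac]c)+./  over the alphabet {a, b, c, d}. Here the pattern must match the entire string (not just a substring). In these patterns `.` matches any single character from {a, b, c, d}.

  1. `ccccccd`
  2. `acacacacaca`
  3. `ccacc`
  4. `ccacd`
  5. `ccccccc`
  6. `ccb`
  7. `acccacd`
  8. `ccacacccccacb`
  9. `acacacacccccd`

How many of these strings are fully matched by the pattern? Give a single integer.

9

1. `ccccccd` → match
2. `acacacacaca` → match
3. `ccacc` → match
4. `ccacd` → match
5. `ccccccc` → match
6. `ccb` → match
7. `acccacd` → match
8 → match
9 → match
Total matched: 9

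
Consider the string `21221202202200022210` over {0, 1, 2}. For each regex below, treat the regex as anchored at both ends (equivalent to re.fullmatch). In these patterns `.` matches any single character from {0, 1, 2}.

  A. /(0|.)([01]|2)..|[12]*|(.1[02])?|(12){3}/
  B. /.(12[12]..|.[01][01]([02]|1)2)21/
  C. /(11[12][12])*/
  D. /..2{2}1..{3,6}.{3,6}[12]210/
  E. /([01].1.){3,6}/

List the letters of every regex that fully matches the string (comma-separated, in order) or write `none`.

A → no match
B → no match — must end with `21`
C → no match
D → match
E → no match

D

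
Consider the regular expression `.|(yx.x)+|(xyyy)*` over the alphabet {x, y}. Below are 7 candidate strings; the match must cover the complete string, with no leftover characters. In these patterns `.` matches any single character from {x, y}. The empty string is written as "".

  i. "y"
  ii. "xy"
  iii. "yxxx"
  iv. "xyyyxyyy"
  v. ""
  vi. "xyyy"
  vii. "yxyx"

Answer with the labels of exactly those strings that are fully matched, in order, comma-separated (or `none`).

i, iii, iv, v, vi, vii

i → match
ii → no match
iii → match
iv → match
v → match
vi → match
vii → match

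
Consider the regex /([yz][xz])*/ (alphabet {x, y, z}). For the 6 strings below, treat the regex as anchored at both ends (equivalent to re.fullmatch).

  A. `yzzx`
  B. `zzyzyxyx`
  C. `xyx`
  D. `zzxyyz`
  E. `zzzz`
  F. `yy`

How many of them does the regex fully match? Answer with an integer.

3

A → match
B → match
C → no match
D → no match
E → match
F → no match
Total matched: 3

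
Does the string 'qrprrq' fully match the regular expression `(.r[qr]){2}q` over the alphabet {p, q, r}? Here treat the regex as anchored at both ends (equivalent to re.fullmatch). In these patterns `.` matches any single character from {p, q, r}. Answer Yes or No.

No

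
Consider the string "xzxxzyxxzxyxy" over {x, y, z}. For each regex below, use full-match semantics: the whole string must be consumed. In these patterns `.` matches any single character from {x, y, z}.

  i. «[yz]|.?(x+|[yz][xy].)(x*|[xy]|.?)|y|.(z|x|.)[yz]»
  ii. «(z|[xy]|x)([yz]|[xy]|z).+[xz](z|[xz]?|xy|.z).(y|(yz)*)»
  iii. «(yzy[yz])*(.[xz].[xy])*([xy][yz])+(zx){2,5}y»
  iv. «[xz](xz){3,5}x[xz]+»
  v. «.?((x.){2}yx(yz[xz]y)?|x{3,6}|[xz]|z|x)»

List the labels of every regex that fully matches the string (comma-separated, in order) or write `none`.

ii

i → no match
ii → match
iii → no match — must end with "zxy"
iv → no match
v → no match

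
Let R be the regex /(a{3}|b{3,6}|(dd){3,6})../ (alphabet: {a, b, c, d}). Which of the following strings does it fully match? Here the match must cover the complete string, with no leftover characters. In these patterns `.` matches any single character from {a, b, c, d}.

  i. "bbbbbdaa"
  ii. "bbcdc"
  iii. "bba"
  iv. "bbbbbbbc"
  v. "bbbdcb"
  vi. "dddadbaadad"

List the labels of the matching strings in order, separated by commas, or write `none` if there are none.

iv

i → no match
ii → no match
iii → no match
iv → match
v → no match
vi → no match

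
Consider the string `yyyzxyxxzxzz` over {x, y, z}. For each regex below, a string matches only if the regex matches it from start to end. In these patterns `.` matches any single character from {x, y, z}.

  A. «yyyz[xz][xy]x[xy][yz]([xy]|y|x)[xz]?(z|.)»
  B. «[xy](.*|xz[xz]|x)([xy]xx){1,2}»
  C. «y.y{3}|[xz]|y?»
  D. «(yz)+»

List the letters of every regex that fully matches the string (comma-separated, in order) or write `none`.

A → match
B → no match — must end with `xx`
C → no match
D → no match — must start with `yz`

A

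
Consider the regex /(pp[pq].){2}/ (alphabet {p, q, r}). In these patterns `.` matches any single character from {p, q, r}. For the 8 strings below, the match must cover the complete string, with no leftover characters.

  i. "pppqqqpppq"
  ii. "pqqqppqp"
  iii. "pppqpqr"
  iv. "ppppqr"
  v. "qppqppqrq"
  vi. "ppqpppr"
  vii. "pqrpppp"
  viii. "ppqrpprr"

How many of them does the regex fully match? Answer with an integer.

i → no match
ii → no match — must start with "pp"
iii → no match
iv → no match
v → no match — must start with "pp"
vi → no match
vii → no match — must start with "pp"
viii → no match
Total matched: 0

0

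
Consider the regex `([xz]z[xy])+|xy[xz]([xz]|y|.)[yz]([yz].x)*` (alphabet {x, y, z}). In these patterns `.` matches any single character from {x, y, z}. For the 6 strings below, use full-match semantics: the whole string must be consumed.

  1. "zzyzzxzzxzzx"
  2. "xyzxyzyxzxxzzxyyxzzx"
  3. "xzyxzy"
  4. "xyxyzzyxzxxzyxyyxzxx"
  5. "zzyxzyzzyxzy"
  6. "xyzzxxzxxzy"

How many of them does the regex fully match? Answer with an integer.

1 → match
2 → match
3 → match
4 → match
5 → match
6 → no match
Total matched: 5

5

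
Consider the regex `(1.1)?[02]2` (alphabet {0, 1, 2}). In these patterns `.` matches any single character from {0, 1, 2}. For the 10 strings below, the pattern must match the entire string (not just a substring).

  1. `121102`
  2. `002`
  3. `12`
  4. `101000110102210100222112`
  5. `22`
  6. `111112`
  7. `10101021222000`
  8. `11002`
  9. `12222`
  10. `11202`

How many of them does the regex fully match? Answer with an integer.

1

1. `121102` → no match
2. `002` → no match
3. `12` → no match
4 → no match
5. `22` → match
6. `111112` → no match
7 → no match — must end with `2`
8. `11002` → no match
9. `12222` → no match
10. `11202` → no match
Total matched: 1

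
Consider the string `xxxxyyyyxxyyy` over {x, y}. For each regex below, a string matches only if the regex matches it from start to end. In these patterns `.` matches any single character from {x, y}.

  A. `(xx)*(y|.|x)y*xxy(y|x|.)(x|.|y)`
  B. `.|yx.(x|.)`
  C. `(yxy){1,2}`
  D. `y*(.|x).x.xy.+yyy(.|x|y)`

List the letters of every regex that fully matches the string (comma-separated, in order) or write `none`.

A

A → match
B → no match
C → no match — must start with `yxy`
D → no match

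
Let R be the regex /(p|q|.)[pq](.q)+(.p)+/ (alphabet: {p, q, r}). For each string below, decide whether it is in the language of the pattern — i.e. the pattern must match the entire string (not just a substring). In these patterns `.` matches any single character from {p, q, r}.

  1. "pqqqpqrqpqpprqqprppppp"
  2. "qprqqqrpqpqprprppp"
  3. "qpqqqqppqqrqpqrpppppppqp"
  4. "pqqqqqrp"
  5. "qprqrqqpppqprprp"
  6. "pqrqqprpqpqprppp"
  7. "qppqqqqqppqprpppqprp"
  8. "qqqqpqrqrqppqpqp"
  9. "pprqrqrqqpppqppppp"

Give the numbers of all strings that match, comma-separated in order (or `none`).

1 → no match
2 → match
3 → no match
4. "pqqqqqrp" → match
5 → match
6 → match
7 → match
8 → match
9 → match

2, 4, 5, 6, 7, 8, 9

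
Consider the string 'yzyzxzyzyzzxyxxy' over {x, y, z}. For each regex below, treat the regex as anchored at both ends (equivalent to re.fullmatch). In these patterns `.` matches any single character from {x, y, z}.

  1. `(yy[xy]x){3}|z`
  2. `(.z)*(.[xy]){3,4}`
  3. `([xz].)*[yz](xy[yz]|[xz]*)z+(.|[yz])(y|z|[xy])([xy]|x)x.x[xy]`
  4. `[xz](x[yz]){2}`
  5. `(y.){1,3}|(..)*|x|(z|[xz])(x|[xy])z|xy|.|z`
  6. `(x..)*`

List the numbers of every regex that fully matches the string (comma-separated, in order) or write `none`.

2, 5

1 → no match
2 → match
3 → no match
4 → no match
5 → match
6 → no match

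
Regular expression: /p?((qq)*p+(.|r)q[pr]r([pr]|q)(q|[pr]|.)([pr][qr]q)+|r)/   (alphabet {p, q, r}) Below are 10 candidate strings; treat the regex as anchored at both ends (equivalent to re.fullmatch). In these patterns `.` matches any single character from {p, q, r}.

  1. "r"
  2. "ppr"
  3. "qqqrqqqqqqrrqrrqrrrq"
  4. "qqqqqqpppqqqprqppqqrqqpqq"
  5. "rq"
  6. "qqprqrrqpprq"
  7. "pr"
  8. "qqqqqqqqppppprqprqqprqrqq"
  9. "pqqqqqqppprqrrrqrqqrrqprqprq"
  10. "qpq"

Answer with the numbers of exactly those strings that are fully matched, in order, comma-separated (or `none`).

1 → match
2 → no match
3 → no match
4 → no match
5 → no match
6 → match
7 → match
8 → match
9 → match
10 → no match

1, 6, 7, 8, 9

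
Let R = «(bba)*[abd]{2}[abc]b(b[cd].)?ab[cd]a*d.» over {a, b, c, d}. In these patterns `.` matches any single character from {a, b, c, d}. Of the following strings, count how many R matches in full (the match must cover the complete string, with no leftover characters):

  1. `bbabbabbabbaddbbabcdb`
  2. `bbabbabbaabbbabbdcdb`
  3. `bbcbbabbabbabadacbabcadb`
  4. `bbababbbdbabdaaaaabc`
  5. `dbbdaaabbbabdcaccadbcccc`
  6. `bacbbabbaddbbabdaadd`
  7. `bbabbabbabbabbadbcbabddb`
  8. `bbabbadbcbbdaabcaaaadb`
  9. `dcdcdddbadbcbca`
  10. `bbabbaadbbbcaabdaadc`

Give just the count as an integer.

1 → match
2 → no match
3 → no match
4 → no match
5 → no match
6 → no match
7 → match
8 → match
9 → no match
10 → match
Total matched: 4

4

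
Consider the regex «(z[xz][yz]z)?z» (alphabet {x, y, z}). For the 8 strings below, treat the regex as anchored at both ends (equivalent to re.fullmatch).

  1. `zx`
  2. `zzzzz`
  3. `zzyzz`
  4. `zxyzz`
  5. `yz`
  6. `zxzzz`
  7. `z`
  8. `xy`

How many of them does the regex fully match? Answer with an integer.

5

1 → no match — must end with `z`
2 → match
3 → match
4 → match
5 → no match
6 → match
7 → match
8 → no match — must end with `z`
Total matched: 5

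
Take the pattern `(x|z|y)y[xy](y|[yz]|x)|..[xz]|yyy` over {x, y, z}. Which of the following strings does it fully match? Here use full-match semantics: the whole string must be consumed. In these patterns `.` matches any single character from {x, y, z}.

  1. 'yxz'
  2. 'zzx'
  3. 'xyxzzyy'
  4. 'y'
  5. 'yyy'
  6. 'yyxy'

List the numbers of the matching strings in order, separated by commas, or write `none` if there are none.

1 → match
2 → match
3 → no match
4 → no match
5 → match
6 → match

1, 2, 5, 6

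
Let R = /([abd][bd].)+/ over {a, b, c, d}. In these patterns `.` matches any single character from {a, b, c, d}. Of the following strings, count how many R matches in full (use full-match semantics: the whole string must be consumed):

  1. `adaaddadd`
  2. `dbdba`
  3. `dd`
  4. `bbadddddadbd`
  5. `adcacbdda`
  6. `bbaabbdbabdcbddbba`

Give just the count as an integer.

3

1. `adaaddadd` → match
2. `dbdba` → no match
3. `dd` → no match
4. `bbadddddadbd` → match
5. `adcacbdda` → no match
6 → match
Total matched: 3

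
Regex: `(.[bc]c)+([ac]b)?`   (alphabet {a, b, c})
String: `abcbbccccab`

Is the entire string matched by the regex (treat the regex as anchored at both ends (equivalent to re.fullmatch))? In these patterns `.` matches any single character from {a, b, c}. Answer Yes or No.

Yes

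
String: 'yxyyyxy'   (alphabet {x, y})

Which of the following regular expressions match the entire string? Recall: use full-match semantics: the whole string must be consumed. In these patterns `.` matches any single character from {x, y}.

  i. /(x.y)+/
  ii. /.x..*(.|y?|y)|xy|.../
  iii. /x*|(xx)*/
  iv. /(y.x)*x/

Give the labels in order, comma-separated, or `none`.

i → no match — must start with 'x'
ii → match
iii → no match
iv → no match — must end with 'x'

ii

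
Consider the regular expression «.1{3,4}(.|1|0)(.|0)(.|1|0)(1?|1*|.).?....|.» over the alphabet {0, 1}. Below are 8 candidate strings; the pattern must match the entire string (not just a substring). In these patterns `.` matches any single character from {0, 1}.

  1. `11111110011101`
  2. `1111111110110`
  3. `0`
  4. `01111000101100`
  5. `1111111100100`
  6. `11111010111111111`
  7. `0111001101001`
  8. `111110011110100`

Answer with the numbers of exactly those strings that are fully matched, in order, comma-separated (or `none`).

1 → match
2 → match
3 → match
4 → match
5 → match
6 → match
7 → match
8 → match

1, 2, 3, 4, 5, 6, 7, 8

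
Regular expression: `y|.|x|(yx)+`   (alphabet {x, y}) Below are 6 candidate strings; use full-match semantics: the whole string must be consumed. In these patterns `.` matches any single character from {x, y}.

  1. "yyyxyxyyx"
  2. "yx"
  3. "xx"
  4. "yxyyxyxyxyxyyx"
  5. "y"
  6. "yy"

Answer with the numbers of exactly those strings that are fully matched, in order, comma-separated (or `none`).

1 → no match
2 → match
3 → no match
4 → no match
5 → match
6 → no match

2, 5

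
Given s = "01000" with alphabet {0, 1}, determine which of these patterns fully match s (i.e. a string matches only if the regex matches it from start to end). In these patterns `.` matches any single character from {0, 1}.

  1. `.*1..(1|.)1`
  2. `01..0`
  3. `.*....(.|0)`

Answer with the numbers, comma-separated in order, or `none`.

1 → no match — must end with "1"
2 → match
3 → match

2, 3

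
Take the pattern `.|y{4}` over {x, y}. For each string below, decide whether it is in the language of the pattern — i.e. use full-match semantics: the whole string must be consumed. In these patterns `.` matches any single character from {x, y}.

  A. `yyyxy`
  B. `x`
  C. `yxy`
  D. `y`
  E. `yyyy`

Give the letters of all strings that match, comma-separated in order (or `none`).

A → no match
B → match
C → no match
D → match
E → match

B, D, E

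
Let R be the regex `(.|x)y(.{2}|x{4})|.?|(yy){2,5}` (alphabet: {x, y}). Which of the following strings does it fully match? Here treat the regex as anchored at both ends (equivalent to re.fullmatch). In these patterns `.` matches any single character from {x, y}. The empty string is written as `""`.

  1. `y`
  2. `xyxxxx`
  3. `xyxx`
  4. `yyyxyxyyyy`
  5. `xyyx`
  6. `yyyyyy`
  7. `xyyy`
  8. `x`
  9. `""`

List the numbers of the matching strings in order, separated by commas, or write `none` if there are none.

1 → match
2 → match
3 → match
4 → no match
5 → match
6 → match
7 → match
8 → match
9 → match

1, 2, 3, 5, 6, 7, 8, 9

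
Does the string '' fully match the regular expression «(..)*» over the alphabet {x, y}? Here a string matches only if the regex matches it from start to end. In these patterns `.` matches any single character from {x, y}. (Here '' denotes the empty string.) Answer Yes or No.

Yes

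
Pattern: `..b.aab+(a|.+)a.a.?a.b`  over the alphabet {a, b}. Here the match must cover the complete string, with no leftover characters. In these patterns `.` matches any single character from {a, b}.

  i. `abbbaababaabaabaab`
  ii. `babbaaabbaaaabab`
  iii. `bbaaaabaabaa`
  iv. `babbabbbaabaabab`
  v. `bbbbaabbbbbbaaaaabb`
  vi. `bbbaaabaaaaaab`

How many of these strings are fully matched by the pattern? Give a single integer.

2

i → no match
ii → no match
iii. `bbaaaabaabaa` → no match — must end with `b`
iv → no match
v → match
vi → match
Total matched: 2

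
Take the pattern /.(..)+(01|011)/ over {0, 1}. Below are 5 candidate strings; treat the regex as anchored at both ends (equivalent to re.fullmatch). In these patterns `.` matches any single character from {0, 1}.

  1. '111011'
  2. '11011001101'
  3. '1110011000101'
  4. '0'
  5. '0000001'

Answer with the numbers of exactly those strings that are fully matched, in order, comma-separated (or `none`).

1, 2, 3, 5

1 → match
2 → match
3 → match
4 → no match
5 → match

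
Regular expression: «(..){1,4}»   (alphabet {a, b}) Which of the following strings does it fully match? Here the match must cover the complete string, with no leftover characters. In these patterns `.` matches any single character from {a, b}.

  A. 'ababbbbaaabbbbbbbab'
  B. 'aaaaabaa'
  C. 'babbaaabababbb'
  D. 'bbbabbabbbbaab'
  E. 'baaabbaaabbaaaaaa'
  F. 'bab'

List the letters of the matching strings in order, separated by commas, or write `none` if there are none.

A → no match
B → match
C → no match
D → no match
E → no match
F → no match

B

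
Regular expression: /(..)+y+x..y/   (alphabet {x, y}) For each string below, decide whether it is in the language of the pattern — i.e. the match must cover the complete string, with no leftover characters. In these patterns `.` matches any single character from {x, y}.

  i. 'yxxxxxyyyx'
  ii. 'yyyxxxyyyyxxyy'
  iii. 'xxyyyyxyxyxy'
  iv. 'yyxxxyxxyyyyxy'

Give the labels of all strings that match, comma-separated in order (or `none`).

i → no match — must end with 'y'
ii → match
iii → no match
iv → no match

ii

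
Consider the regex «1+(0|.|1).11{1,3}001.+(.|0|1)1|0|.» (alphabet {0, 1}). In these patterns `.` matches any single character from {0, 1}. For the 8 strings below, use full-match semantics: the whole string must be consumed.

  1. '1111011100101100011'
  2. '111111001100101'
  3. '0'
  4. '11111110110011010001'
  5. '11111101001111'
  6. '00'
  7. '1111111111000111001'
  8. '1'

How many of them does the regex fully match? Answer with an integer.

1 → match
2 → match
3 → match
4 → match
5 → no match
6 → no match
7 → no match
8 → match
Total matched: 5

5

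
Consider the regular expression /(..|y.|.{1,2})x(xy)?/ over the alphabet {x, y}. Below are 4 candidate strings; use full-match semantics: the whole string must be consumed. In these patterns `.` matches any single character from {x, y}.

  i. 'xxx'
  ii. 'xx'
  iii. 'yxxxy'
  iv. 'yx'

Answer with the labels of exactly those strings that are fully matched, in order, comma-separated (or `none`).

i → match
ii → match
iii → match
iv → match

i, ii, iii, iv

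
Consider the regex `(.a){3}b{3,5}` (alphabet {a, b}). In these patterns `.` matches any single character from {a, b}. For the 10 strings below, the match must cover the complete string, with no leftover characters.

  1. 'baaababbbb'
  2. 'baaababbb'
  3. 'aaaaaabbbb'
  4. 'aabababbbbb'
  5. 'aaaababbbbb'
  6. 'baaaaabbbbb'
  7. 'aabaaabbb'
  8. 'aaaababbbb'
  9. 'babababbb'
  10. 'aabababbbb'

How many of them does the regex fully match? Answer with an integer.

1 → match
2 → match
3 → match
4 → match
5 → match
6 → match
7 → match
8 → match
9 → match
10 → match
Total matched: 10

10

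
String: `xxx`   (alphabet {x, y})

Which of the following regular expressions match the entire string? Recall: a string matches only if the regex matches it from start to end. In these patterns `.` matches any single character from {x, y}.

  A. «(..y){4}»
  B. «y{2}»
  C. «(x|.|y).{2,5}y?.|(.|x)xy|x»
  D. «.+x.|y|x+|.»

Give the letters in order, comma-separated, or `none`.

D

A → no match — must end with `y`
B → no match — must start with `y`
C → no match
D → match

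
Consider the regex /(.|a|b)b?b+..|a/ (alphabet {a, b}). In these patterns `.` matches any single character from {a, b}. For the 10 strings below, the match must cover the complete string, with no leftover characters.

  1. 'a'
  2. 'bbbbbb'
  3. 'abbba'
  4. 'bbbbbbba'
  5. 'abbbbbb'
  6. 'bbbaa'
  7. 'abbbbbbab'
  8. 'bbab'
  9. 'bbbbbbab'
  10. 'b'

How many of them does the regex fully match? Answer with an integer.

9

1. 'a' → match
2. 'bbbbbb' → match
3. 'abbba' → match
4. 'bbbbbbba' → match
5. 'abbbbbb' → match
6. 'bbbaa' → match
7. 'abbbbbbab' → match
8. 'bbab' → match
9. 'bbbbbbab' → match
10. 'b' → no match
Total matched: 9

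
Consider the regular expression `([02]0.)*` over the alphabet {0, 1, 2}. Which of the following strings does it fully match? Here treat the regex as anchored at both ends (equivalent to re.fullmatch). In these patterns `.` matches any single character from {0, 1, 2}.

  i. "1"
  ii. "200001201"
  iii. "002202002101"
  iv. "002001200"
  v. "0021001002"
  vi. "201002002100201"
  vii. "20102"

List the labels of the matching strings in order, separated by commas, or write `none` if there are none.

i → no match
ii → match
iii → no match
iv → match
v → no match
vi → no match
vii → no match

ii, iv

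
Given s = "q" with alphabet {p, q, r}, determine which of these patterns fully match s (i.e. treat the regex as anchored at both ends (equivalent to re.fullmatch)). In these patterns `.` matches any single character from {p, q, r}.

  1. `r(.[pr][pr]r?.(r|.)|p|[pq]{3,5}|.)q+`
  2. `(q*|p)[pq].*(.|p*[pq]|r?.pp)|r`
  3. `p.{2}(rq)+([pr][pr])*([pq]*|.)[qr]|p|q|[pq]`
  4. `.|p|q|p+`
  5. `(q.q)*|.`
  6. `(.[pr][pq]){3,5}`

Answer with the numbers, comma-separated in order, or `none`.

3, 4, 5

1 → no match — must start with "r"
2 → no match
3 → match
4 → match
5 → match
6 → no match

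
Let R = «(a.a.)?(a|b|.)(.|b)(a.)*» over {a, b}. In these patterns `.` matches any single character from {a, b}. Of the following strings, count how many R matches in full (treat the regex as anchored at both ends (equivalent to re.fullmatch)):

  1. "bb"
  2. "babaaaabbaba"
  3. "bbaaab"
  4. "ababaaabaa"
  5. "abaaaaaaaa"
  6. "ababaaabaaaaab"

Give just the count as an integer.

5

1 → match
2 → no match
3 → match
4 → match
5 → match
6 → match
Total matched: 5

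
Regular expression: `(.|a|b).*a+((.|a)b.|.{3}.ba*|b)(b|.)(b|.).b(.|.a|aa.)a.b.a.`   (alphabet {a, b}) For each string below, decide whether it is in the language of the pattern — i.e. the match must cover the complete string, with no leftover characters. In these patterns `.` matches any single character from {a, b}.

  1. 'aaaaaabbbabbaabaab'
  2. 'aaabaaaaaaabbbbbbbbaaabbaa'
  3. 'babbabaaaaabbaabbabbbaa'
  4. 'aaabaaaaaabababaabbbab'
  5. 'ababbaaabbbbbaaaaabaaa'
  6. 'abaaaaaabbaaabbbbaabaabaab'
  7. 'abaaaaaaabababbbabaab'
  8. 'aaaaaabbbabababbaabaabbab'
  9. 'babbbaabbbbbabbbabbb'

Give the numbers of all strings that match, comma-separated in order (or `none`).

1 → match
2 → match
3 → match
4 → match
5 → match
6 → match
7 → no match
8 → match
9 → no match

1, 2, 3, 4, 5, 6, 8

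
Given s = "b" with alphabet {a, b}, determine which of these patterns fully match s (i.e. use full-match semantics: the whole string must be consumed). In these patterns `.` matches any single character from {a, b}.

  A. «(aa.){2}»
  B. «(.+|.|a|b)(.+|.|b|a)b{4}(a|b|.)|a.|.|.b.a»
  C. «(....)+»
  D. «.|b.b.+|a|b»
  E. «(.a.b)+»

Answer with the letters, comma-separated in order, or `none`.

A → no match — must start with "aa"
B → match
C → no match
D → match
E → no match

B, D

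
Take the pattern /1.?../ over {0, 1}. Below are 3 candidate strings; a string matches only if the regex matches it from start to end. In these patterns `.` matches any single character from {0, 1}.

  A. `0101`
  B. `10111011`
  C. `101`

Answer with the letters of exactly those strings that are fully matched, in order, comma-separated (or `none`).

C

A. `0101` → no match — must start with `1`
B. `10111011` → no match
C. `101` → match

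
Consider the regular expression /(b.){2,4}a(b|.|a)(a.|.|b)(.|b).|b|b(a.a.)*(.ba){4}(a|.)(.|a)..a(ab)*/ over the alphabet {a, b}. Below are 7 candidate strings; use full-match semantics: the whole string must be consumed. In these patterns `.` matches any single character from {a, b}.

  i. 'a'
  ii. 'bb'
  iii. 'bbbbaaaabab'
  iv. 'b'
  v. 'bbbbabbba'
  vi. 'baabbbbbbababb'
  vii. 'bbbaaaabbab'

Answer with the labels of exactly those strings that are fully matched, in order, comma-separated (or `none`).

i → no match — must start with 'b'
ii → no match
iii → no match
iv → match
v → match
vi → no match
vii → no match

iv, v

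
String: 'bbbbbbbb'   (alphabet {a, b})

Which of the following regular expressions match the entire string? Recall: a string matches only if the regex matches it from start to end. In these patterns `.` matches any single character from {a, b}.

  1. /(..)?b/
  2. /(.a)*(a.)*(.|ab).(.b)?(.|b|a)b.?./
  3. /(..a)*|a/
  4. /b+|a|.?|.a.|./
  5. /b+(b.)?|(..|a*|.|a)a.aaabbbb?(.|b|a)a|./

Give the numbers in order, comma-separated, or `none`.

2, 4, 5

1 → no match
2 → match
3 → no match
4 → match
5 → match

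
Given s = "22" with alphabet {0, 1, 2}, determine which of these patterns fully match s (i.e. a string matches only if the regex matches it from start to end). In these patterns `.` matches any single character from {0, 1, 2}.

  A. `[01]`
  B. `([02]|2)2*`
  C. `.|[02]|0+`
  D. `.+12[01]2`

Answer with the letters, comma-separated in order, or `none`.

A → no match
B → match
C → no match
D → no match

B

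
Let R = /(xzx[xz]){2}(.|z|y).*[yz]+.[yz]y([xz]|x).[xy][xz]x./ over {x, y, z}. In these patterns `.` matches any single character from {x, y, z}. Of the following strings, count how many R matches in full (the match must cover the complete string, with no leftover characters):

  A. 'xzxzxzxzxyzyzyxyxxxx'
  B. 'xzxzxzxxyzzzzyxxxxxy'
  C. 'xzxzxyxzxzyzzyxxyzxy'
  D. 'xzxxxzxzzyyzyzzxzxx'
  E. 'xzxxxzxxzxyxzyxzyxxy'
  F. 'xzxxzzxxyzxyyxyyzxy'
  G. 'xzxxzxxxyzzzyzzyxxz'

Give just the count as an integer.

4

A → match
B → match
C → no match
D → match
E → match
F → no match
G → no match
Total matched: 4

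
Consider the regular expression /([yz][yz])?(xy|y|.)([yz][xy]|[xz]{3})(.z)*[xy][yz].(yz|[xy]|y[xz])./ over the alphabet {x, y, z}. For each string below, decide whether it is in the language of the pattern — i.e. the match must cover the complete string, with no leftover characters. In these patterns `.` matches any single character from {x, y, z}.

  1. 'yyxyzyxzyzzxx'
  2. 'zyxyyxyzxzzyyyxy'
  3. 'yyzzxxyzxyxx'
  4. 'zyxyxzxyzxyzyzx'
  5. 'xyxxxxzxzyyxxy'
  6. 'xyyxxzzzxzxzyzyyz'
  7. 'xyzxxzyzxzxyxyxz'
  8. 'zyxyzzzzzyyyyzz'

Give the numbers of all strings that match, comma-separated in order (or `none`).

1, 3, 4, 5, 6, 7, 8

1 → match
2 → no match
3 → match
4 → match
5 → match
6 → match
7 → match
8 → match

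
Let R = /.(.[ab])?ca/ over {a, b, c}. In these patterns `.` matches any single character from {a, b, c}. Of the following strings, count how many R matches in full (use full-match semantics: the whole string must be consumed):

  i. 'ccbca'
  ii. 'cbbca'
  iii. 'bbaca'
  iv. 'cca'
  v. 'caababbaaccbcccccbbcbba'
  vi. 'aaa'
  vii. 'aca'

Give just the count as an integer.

5

i. 'ccbca' → match
ii. 'cbbca' → match
iii. 'bbaca' → match
iv. 'cca' → match
v → no match — must end with 'ca'
vi. 'aaa' → no match — must end with 'ca'
vii. 'aca' → match
Total matched: 5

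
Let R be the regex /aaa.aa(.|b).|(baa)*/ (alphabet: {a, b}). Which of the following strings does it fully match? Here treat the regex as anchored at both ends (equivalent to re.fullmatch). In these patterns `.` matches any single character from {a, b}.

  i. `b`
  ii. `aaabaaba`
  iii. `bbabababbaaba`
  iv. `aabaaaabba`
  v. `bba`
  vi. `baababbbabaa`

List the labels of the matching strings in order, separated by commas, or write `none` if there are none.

ii

i → no match
ii → match
iii → no match
iv → no match
v → no match
vi → no match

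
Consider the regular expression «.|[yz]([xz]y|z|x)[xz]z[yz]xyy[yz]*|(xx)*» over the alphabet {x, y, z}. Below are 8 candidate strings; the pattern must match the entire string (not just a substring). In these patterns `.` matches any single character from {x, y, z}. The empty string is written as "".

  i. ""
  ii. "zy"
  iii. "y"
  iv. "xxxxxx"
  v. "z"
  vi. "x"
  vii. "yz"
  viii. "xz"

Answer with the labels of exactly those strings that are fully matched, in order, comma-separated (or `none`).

i → match
ii → no match
iii → match
iv → match
v → match
vi → match
vii → no match
viii → no match

i, iii, iv, v, vi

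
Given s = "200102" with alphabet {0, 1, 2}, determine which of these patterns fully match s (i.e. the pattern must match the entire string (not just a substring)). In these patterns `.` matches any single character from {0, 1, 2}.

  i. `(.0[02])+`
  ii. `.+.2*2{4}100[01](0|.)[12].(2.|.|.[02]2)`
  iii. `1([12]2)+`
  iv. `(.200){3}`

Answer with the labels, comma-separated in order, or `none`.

i → match
ii → no match
iii → no match — must start with "1"
iv → no match — must end with "200"

i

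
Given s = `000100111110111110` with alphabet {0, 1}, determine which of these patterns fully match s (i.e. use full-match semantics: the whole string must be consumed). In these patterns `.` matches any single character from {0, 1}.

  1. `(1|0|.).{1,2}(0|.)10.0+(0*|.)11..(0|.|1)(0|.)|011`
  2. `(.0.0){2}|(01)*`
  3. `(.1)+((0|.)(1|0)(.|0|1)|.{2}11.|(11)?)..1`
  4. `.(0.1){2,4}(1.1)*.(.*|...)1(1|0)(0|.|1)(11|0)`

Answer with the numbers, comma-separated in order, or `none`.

4

1 → no match
2 → no match
3 → no match — must end with `1`
4 → match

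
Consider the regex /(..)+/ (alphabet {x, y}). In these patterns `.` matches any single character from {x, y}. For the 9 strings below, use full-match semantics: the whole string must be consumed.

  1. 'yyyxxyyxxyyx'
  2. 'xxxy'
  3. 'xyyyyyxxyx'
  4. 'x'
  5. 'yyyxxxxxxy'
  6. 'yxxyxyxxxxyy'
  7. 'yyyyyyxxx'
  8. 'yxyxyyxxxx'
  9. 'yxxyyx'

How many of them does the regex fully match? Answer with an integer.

1 → match
2 → match
3 → match
4 → no match
5 → match
6 → match
7 → no match
8 → match
9 → match
Total matched: 7

7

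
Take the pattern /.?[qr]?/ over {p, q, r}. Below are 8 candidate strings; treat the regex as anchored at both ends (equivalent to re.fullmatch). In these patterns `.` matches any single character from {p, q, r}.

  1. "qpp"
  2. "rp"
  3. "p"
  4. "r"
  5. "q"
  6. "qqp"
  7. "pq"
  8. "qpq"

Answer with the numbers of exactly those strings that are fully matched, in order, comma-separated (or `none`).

3, 4, 5, 7

1 → no match
2 → no match
3 → match
4 → match
5 → match
6 → no match
7 → match
8 → no match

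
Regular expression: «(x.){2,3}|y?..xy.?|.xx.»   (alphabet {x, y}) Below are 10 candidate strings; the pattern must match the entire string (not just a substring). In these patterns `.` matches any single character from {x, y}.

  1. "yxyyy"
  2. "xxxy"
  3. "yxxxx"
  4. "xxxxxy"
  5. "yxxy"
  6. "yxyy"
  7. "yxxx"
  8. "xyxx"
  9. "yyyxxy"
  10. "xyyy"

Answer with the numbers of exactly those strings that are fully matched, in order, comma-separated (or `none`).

1 → no match
2 → match
3 → no match
4 → match
5 → match
6 → no match
7 → match
8 → match
9 → no match
10 → no match

2, 4, 5, 7, 8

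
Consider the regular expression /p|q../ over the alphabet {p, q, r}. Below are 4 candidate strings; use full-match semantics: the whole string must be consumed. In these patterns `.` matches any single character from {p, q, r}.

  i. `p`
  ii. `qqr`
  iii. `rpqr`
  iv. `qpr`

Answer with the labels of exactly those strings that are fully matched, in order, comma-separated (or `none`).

i, ii, iv

i → match
ii → match
iii → no match
iv → match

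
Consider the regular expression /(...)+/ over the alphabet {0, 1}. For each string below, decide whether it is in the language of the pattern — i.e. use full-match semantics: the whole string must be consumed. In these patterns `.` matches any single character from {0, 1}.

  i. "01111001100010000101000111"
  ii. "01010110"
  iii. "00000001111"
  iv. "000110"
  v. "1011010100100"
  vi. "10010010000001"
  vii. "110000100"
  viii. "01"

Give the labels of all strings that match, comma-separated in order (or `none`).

i → no match
ii. "01010110" → no match
iii. "00000001111" → no match
iv. "000110" → match
v → no match
vi → no match
vii. "110000100" → match
viii. "01" → no match

iv, vii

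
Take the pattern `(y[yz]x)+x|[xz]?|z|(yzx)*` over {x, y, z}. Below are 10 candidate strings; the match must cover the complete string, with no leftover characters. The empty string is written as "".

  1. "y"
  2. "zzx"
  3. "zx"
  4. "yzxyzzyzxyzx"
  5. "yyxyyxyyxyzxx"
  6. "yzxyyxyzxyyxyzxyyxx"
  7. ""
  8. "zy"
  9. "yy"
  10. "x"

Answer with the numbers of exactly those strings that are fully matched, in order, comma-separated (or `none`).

1 → no match
2 → no match
3 → no match
4 → no match
5 → match
6 → match
7 → match
8 → no match
9 → no match
10 → match

5, 6, 7, 10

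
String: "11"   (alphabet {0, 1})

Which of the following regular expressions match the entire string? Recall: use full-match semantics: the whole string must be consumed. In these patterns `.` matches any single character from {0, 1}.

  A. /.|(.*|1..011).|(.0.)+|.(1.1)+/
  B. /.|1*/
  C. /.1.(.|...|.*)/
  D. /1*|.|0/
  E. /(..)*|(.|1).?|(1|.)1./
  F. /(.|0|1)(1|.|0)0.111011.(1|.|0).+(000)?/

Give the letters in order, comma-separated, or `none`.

A, B, D, E

A → match
B → match
C → no match
D → match
E → match
F → no match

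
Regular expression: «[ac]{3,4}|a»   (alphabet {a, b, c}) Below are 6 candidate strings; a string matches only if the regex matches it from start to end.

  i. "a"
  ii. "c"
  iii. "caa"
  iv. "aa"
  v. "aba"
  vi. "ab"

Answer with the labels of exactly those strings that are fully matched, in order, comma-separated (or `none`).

i → match
ii → no match
iii → match
iv → no match
v → no match
vi → no match

i, iii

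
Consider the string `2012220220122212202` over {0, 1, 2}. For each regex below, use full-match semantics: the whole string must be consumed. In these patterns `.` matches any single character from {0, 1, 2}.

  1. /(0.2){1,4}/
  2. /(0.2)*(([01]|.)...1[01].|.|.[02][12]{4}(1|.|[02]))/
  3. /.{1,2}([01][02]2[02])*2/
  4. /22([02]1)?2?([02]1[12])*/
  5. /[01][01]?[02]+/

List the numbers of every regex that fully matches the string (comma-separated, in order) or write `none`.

1 → no match — must start with `0`
2 → no match
3 → match
4 → no match — must start with `22`
5 → no match

3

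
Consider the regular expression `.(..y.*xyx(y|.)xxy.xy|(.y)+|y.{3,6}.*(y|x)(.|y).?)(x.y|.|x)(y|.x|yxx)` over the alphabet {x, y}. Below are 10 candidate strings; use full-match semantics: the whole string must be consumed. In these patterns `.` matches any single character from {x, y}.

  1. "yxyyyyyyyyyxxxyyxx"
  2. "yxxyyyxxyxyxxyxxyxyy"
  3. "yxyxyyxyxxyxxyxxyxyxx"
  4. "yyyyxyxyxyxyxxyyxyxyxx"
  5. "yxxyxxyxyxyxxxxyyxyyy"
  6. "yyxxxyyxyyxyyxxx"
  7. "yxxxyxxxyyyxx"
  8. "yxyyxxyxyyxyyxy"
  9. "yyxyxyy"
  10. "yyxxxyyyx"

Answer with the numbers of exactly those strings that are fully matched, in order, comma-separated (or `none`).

4, 5, 6

1 → no match
2 → no match
3 → no match
4 → match
5 → match
6 → match
7 → no match
8 → no match
9 → no match
10 → no match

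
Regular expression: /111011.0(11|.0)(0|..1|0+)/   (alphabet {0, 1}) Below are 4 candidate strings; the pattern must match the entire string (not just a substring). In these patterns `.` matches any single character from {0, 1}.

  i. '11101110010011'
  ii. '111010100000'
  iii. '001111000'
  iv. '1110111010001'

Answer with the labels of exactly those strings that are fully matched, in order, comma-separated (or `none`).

iv

i → no match
ii. '111010100000' → no match — must start with '111011'
iii. '001111000' → no match — must start with '111011'
iv → match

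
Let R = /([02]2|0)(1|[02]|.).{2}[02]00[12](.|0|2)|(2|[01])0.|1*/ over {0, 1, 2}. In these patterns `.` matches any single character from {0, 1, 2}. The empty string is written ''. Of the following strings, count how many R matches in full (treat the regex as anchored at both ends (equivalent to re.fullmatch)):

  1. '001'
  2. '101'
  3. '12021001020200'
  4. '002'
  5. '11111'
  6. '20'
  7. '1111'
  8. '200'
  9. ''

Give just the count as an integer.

7

1. '001' → match
2. '101' → match
3 → no match
4. '002' → match
5. '11111' → match
6. '20' → no match
7. '1111' → match
8. '200' → match
9. '' → match
Total matched: 7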